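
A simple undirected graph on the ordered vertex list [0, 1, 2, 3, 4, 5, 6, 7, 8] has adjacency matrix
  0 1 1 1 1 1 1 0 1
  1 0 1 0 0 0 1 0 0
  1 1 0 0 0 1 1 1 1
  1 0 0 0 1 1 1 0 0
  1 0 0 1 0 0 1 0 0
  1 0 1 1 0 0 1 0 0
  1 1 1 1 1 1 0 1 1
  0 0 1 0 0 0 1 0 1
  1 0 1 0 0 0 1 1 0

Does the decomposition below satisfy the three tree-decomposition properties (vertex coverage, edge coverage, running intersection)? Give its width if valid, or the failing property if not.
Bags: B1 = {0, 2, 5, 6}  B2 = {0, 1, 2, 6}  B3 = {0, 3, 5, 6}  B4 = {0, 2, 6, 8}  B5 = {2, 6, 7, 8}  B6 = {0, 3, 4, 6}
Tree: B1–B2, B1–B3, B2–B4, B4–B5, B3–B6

Yes; width 3.

Vertex coverage: the bags together contain {0, 1, 2, 3, 4, 5, 6, 7, 8}, the full vertex set. Edge coverage: each edge of G has both endpoints in at least one bag. Running intersection: for every vertex, the bags containing it form a connected subtree. All three properties hold, so this is a valid tree decomposition of width max|bag| − 1 = 3, and hence tw(G) ≤ 3.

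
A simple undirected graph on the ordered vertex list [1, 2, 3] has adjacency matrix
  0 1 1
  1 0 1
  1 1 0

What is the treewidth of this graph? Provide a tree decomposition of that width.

With just one bag of size 3, the width is 3 − 1 = 2, so tw(G) ≤ 2. On the other hand G contains the 3-clique {1, 2, 3}. A clique must lie in a single bag of any decomposition, so no decomposition can have width below 2. The upper and lower bounds meet at 2, so that is the treewidth.

Treewidth 2.
Bags: B1 = {1, 2, 3}
Tree: (single bag)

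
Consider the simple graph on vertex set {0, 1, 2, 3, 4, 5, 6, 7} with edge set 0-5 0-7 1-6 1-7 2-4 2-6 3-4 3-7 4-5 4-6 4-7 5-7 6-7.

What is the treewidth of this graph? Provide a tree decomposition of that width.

Treewidth 2.
One such decomposition:
Bags: B1 = {4, 5, 7}  B2 = {3, 4, 7}  B3 = {0, 5, 7}  B4 = {4, 6, 7}  B5 = {1, 6, 7}  B6 = {2, 4, 6}
Tree: B1–B2, B1–B3, B2–B4, B4–B5, B4–B6

Each bag holds 3 vertices, so the decomposition has width 2, which upper-bounds the treewidth. On the other hand G contains the 3-clique {2, 4, 6}. A clique must lie in a single bag of any decomposition, so no decomposition can have width below 2. Therefore the treewidth is 2.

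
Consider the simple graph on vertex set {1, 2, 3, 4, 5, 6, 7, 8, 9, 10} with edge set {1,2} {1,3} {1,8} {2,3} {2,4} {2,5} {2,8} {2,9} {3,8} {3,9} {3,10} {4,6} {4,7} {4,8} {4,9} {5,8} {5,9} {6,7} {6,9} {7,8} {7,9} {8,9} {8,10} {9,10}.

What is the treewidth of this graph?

3

A width-3 tree decomposition is:
Bags: B1 = {1, 2, 3, 8}  B2 = {2, 3, 8, 9}  B3 = {3, 8, 9, 10}  B4 = {2, 4, 8, 9}  B5 = {4, 7, 8, 9}  B6 = {4, 6, 7, 9}  B7 = {2, 5, 8, 9}
Tree: B1–B2, B2–B3, B2–B4, B4–B5, B5–B6, B2–B7
The largest bag has 4 vertices, giving width 3; this decomposition certifies tw(G) ≤ 3. On the other hand G contains the 4-clique {1, 2, 3, 8}. A clique must lie in a single bag of any decomposition, so no decomposition can have width below 3. Combining the bounds, tw(G) = 3.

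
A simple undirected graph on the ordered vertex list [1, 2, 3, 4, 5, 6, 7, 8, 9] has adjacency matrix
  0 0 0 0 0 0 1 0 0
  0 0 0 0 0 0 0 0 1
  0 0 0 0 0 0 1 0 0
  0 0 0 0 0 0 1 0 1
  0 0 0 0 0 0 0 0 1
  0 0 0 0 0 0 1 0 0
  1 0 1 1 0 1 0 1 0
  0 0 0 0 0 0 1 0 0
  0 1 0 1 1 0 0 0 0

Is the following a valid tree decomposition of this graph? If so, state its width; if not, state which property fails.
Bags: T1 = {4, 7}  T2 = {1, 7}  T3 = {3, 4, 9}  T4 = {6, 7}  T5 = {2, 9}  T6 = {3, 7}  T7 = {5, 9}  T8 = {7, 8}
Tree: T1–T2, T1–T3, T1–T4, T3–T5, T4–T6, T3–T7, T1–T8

A tree decomposition must satisfy three properties: every vertex lies in some bag; for every edge, both endpoints lie together in some bag; and for every vertex, the bags containing it form a connected subtree. Here bags containing vertex 3 are not connected in the tree, so the decomposition is invalid.

No — bags containing vertex 3 are not connected in the tree.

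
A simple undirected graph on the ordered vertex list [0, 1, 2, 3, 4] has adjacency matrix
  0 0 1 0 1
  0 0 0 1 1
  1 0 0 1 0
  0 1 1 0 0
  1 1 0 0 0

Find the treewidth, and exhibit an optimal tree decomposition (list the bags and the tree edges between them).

Each bag holds 3 vertices, so the decomposition has width 2, which upper-bounds the treewidth. For the lower bound, G contains the cycle 4–0–2–3–1–4, so G is not a forest; only forests have treewidth ≤ 1, hence tw(G) ≥ 2. The upper and lower bounds meet at 2, so that is the treewidth.

Treewidth 2.
One optimal decomposition is:
Bags: B1 = {0, 2, 4}  B2 = {2, 3, 4}  B3 = {1, 3, 4}
Tree: B1–B2, B2–B3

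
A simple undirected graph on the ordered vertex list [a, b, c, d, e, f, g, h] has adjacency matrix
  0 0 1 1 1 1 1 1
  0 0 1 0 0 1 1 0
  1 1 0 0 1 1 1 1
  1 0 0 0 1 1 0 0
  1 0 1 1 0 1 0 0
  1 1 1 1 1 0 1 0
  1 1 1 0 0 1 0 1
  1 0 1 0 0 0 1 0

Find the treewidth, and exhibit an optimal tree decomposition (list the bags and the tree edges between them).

Each bag holds 4 vertices, so the decomposition has width 3, which upper-bounds the treewidth. For the lower bound, the 4 vertices {a, c, g, h} are pairwise adjacent, and any tree decomposition puts a clique entirely inside one bag — forcing width ≥ 3. Hence tw(G) = 3 exactly.

Treewidth 3.
Bags: B1 = {a, c, f, g}  B2 = {a, c, e, f}  B3 = {b, c, f, g}  B4 = {a, c, g, h}  B5 = {a, d, e, f}
Tree: B1–B2, B1–B3, B1–B4, B2–B5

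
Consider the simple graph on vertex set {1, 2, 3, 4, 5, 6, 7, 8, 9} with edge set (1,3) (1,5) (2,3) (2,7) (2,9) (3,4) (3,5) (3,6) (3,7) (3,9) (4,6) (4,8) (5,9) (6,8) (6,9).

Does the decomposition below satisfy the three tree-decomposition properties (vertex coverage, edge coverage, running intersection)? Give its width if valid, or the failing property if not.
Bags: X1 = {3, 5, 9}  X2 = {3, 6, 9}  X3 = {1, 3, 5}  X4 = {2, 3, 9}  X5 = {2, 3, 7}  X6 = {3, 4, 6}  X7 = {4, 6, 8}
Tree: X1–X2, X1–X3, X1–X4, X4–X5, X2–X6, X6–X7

Checking the three conditions: (i) the bags cover all of {1, 2, 3, 4, 5, 6, 7, 8, 9}; (ii) for each edge, some bag contains both endpoints; (iii) the bags containing any fixed vertex form a subtree. All hold, so the decomposition is valid with width 3 − 1 = 2.

Yes; width 2.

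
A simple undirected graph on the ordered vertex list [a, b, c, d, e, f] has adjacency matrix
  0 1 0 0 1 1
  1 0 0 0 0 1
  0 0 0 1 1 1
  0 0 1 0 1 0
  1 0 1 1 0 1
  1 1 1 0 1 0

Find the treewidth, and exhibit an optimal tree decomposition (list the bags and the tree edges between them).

Each bag holds 3 vertices, so the decomposition has width 2, which upper-bounds the treewidth. For the lower bound, the 3 vertices {c, d, e} are pairwise adjacent, and any tree decomposition puts a clique entirely inside one bag — forcing width ≥ 2. The upper and lower bounds meet at 2, so that is the treewidth.

Treewidth 2.
Bags: B1 = {a, b, f}  B2 = {a, e, f}  B3 = {c, e, f}  B4 = {c, d, e}
Tree: B1–B2, B2–B3, B3–B4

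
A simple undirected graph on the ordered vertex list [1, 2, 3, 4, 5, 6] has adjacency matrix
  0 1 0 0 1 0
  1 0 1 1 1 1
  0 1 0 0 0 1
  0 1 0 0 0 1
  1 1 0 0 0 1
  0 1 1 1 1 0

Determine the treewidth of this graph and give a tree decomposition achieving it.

Treewidth 2.
Bags: B1 = {2, 5, 6}  B2 = {1, 2, 5}  B3 = {2, 3, 6}  B4 = {2, 4, 6}
Tree: B1–B2, B1–B3, B1–B4

Every bag has size at most 3, so the width is 3 − 1 = 2 and tw(G) ≤ 2. Conversely, {1, 2, 5} is a clique of size 3, and the vertices of any clique must share a bag in every tree decomposition; so some bag has ≥ 3 vertices and tw(G) ≥ 2. Therefore the treewidth is 2.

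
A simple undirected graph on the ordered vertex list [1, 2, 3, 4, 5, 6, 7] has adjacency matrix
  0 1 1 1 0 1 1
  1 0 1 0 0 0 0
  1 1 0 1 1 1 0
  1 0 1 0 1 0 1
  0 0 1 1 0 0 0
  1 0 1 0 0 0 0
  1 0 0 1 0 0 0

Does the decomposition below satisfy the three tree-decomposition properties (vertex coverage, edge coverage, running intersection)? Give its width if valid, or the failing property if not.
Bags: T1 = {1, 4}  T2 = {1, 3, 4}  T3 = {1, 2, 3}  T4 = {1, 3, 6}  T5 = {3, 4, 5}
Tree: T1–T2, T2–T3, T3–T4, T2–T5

No — vertex 7 appears in no bag.

A tree decomposition must satisfy three properties: every vertex lies in some bag; for every edge, both endpoints lie together in some bag; and for every vertex, the bags containing it form a connected subtree. Here vertex 7 appears in no bag, so the decomposition is invalid.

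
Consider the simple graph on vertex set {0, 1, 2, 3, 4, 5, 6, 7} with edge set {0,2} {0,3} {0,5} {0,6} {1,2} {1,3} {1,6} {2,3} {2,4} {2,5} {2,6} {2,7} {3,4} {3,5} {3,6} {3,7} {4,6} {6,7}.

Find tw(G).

A width-3 tree decomposition is:
Bags: B1 = {2, 3, 4, 6}  B2 = {0, 2, 3, 6}  B3 = {2, 3, 6, 7}  B4 = {0, 2, 3, 5}  B5 = {1, 2, 3, 6}
Tree: B1–B2, B1–B3, B2–B4, B1–B5
Every bag has size at most 4, so the width is 4 − 1 = 3 and tw(G) ≤ 3. On the other hand G contains the 4-clique {0, 2, 3, 5}. A clique must lie in a single bag of any decomposition, so no decomposition can have width below 3. Therefore the treewidth is 3.

3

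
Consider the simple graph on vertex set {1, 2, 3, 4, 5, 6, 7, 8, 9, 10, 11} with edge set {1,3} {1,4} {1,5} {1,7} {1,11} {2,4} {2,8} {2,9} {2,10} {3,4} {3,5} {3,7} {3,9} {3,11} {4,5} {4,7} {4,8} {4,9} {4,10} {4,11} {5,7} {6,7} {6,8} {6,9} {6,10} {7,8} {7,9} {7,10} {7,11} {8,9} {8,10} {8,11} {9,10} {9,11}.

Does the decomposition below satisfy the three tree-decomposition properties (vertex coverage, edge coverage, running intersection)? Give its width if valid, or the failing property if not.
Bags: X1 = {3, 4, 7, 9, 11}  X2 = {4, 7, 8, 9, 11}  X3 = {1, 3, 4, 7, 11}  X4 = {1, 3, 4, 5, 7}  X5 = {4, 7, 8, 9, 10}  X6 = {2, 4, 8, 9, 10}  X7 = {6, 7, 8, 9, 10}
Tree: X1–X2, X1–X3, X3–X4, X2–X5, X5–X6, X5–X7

Every vertex of G appears in some bag (union = {1, 2, 3, 4, 5, 6, 7, 8, 9, 10, 11}); every edge is covered by a bag; and for each vertex v the set of bags containing v is connected in the bag tree. The decomposition is therefore valid. The largest bag has 5 vertices, so the width is 4.

Yes; width 4.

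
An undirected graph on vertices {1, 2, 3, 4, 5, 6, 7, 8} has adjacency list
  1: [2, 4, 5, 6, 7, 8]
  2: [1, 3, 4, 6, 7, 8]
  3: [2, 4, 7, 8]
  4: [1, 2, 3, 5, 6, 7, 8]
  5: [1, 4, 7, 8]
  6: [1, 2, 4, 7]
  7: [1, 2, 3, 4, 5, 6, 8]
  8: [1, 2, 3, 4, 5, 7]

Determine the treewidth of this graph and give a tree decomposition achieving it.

Every bag has size at most 5, so the width is 5 − 1 = 4 and tw(G) ≤ 4. Conversely, {1, 2, 4, 7, 8} is a clique of size 5, and the vertices of any clique must share a bag in every tree decomposition; so some bag has ≥ 5 vertices and tw(G) ≥ 4. Therefore the treewidth is 4.

Treewidth 4.
Bags: B1 = {1, 2, 4, 7, 8}  B2 = {1, 2, 4, 6, 7}  B3 = {2, 3, 4, 7, 8}  B4 = {1, 4, 5, 7, 8}
Tree: B1–B2, B1–B3, B1–B4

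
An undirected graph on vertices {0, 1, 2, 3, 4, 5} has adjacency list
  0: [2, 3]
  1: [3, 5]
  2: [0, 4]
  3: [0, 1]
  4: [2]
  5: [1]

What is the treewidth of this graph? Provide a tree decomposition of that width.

The largest bag has 2 vertices, giving width 1; this decomposition certifies tw(G) ≤ 1. G has an edge, so its treewidth is at least 1. Combining the bounds, tw(G) = 1.

Treewidth 1.
One such decomposition:
Bags: B1 = {2, 4}  B2 = {0, 2}  B3 = {0, 3}  B4 = {1, 3}  B5 = {1, 5}
Tree: B1–B2, B2–B3, B3–B4, B4–B5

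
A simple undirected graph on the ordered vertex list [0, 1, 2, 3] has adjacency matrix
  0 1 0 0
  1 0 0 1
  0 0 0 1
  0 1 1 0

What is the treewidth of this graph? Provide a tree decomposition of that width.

Treewidth 1.
One optimal decomposition is:
Bags: B1 = {0, 1}  B2 = {1, 3}  B3 = {2, 3}
Tree: B1–B2, B2–B3

The largest bag has 2 vertices, giving width 1; this decomposition certifies tw(G) ≤ 1. Any graph with an edge has treewidth ≥ 1, and G has the edge 0–1. The upper and lower bounds meet at 1, so that is the treewidth.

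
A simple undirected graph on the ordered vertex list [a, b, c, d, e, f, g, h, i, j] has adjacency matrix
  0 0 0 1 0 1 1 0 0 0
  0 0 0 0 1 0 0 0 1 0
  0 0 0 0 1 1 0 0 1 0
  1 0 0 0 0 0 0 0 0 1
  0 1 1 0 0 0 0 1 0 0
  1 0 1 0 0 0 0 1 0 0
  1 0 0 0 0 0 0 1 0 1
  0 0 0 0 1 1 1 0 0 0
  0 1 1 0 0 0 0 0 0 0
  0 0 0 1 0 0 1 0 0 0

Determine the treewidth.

A width-2 tree decomposition is:
Bags: B1 = {b, c, i}  B2 = {b, c, e}  B3 = {c, e, f}  B4 = {e, f, h}  B5 = {a, f, h}  B6 = {a, g, h}  B7 = {a, d, g}  B8 = {d, g, j}
Tree: B1–B2, B2–B3, B3–B4, B4–B5, B5–B6, B6–B7, B7–B8
Every bag has size at most 3, so the width is 3 − 1 = 2 and tw(G) ≤ 2. Since i–b–e–c–i is a cycle in G, G is not acyclic. Forests are exactly the graphs of treewidth ≤ 1, so tw(G) ≥ 2. Combining the bounds, tw(G) = 2.

2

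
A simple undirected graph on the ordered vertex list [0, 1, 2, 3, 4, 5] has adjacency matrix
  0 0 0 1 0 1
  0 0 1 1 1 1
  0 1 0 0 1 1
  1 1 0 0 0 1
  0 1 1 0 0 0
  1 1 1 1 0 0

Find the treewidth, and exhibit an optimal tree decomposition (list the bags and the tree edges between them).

Every bag has size at most 3, so the width is 3 − 1 = 2 and tw(G) ≤ 2. On the other hand G contains the 3-clique {0, 3, 5}. A clique must lie in a single bag of any decomposition, so no decomposition can have width below 2. Hence tw(G) = 2 exactly.

Treewidth 2.
Bags: B1 = {1, 2, 5}  B2 = {1, 3, 5}  B3 = {0, 3, 5}  B4 = {1, 2, 4}
Tree: B1–B2, B2–B3, B1–B4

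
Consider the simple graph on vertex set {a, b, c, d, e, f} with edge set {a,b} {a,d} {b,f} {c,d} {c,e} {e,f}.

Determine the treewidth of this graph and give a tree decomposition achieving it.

Treewidth 2.
One optimal decomposition is:
Bags: B1 = {a, b, f}  B2 = {a, e, f}  B3 = {a, c, e}  B4 = {a, c, d}
Tree: B1–B2, B2–B3, B3–B4

Every bag has size at most 3, so the width is 3 − 1 = 2 and tw(G) ≤ 2. Since a–b–f–e–c–d–a is a cycle in G, G is not acyclic. Forests are exactly the graphs of treewidth ≤ 1, so tw(G) ≥ 2. Hence tw(G) = 2 exactly.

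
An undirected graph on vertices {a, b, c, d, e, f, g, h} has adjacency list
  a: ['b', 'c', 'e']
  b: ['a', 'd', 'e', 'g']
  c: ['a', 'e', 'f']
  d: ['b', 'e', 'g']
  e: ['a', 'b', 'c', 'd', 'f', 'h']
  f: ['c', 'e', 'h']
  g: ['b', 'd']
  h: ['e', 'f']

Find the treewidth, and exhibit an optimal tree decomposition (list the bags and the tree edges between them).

Each bag holds 3 vertices, so the decomposition has width 2, which upper-bounds the treewidth. For the lower bound, the 3 vertices {b, d, g} are pairwise adjacent, and any tree decomposition puts a clique entirely inside one bag — forcing width ≥ 2. Therefore the treewidth is 2.

Treewidth 2.
Bags: B1 = {a, c, e}  B2 = {a, b, e}  B3 = {c, e, f}  B4 = {b, d, e}  B5 = {e, f, h}  B6 = {b, d, g}
Tree: B1–B2, B1–B3, B2–B4, B3–B5, B4–B6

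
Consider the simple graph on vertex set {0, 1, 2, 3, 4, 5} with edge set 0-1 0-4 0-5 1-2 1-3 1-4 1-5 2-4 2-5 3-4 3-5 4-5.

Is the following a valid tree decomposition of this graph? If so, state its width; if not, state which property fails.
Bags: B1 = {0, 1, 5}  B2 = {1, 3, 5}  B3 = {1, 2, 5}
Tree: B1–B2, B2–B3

No — vertex 4 appears in no bag.

A tree decomposition must satisfy three properties: every vertex lies in some bag; for every edge, both endpoints lie together in some bag; and for every vertex, the bags containing it form a connected subtree. Here vertex 4 appears in no bag, so the decomposition is invalid.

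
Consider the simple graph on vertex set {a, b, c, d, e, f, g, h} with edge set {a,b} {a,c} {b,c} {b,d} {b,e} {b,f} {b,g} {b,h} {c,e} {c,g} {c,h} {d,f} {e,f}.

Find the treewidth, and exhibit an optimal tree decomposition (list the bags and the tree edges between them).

Each bag holds 3 vertices, so the decomposition has width 2, which upper-bounds the treewidth. For the lower bound, the 3 vertices {b, d, f} are pairwise adjacent, and any tree decomposition puts a clique entirely inside one bag — forcing width ≥ 2. The upper and lower bounds meet at 2, so that is the treewidth.

Treewidth 2.
Bags: B1 = {b, e, f}  B2 = {b, c, e}  B3 = {b, d, f}  B4 = {b, c, h}  B5 = {a, b, c}  B6 = {b, c, g}
Tree: B1–B2, B1–B3, B2–B4, B4–B5, B2–B6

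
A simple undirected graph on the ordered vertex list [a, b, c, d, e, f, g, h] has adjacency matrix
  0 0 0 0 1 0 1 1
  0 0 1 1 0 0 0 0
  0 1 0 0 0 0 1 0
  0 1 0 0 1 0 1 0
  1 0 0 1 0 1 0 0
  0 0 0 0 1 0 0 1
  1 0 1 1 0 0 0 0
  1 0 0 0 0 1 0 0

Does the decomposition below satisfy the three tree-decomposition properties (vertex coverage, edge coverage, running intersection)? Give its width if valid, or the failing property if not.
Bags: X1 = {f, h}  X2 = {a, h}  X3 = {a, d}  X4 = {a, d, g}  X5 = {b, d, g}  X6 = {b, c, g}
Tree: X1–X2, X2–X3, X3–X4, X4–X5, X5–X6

No — vertex e appears in no bag.

A tree decomposition must satisfy three properties: every vertex lies in some bag; for every edge, both endpoints lie together in some bag; and for every vertex, the bags containing it form a connected subtree. Here vertex e appears in no bag, so the decomposition is invalid.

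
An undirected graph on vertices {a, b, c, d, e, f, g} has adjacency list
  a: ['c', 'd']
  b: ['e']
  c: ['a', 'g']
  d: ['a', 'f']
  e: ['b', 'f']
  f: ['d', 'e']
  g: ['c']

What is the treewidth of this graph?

1

A width-1 tree decomposition is:
Bags: B1 = {b, e}  B2 = {e, f}  B3 = {d, f}  B4 = {a, d}  B5 = {a, c}  B6 = {c, g}
Tree: B1–B2, B2–B3, B3–B4, B4–B5, B5–B6
Each bag holds 2 vertices, so the decomposition has width 1, which upper-bounds the treewidth. G has an edge, so its treewidth is at least 1. Therefore the treewidth is 1.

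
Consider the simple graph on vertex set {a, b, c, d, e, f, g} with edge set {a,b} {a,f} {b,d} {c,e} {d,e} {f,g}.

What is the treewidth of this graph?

1

A width-1 tree decomposition is:
Bags: B1 = {f, g}  B2 = {a, f}  B3 = {a, b}  B4 = {b, d}  B5 = {d, e}  B6 = {c, e}
Tree: B1–B2, B2–B3, B3–B4, B4–B5, B5–B6
The largest bag has 2 vertices, giving width 1; this decomposition certifies tw(G) ≤ 1. Any graph with an edge has treewidth ≥ 1, and G has the edge g–f. Hence tw(G) = 1 exactly.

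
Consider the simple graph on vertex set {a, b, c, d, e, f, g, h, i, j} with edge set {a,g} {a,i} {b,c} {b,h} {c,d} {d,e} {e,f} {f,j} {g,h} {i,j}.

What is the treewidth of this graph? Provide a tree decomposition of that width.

Every bag has size at most 3, so the width is 3 − 1 = 2 and tw(G) ≤ 2. Since d–e–f–j–i–a–g–h–b–c–d is a cycle in G, G is not acyclic. Forests are exactly the graphs of treewidth ≤ 1, so tw(G) ≥ 2. Therefore the treewidth is 2.

Treewidth 2.
One such decomposition:
Bags: B1 = {d, e, f}  B2 = {d, f, j}  B3 = {d, i, j}  B4 = {a, d, i}  B5 = {a, d, g}  B6 = {d, g, h}  B7 = {b, d, h}  B8 = {b, c, d}
Tree: B1–B2, B2–B3, B3–B4, B4–B5, B5–B6, B6–B7, B7–B8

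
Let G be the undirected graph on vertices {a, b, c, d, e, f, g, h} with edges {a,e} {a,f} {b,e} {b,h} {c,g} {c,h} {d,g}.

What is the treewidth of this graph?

1

A width-1 tree decomposition is:
Bags: B1 = {a, f}  B2 = {a, e}  B3 = {b, e}  B4 = {b, h}  B5 = {c, h}  B6 = {c, g}  B7 = {d, g}
Tree: B1–B2, B2–B3, B3–B4, B4–B5, B5–B6, B6–B7
Every bag has size at most 2, so the width is 2 − 1 = 1 and tw(G) ≤ 1. G has an edge, so its treewidth is at least 1. Therefore the treewidth is 1.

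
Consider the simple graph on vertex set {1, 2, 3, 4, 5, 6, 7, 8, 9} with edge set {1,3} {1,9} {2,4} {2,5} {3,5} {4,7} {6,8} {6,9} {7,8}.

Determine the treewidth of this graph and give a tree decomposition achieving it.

Each bag holds 3 vertices, so the decomposition has width 2, which upper-bounds the treewidth. The edges 1–3–5–2–4–7–8–6–9–1 form a cycle, so G is not a tree and its treewidth is at least 2. The upper and lower bounds meet at 2, so that is the treewidth.

Treewidth 2.
Bags: B1 = {1, 3, 5}  B2 = {1, 2, 5}  B3 = {1, 2, 4}  B4 = {1, 4, 7}  B5 = {1, 7, 8}  B6 = {1, 6, 8}  B7 = {1, 6, 9}
Tree: B1–B2, B2–B3, B3–B4, B4–B5, B5–B6, B6–B7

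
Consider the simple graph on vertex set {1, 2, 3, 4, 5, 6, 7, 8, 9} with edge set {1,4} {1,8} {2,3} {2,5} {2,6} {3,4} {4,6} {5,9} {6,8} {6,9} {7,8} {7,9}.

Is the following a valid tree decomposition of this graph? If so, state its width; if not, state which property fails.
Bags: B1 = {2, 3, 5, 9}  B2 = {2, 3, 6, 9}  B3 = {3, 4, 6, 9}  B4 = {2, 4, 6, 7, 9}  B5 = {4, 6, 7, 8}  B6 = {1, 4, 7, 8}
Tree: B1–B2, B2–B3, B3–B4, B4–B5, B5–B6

No — bags containing vertex 2 are not connected in the tree.

A tree decomposition must satisfy three properties: every vertex lies in some bag; for every edge, both endpoints lie together in some bag; and for every vertex, the bags containing it form a connected subtree. Here bags containing vertex 2 are not connected in the tree, so the decomposition is invalid.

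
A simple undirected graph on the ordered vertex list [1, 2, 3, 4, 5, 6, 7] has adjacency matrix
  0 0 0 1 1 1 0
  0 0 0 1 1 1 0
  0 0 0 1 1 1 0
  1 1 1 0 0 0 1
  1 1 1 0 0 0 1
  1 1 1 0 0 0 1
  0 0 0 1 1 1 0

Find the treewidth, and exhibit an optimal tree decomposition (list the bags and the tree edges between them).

Treewidth 3.
Bags: B1 = {3, 4, 5, 6}  B2 = {1, 4, 5, 6}  B3 = {2, 4, 5, 6}  B4 = {4, 5, 6, 7}
Tree: B1–B2, B2–B3, B3–B4

The largest bag has 4 vertices, giving width 3; this decomposition certifies tw(G) ≤ 3. For the lower bound: the 4 vertex sets {3,6}, {1,5}, {4}, {2} are disjoint, each induces a connected subgraph, and every pair is joined by at least one edge of G. Contracting each set to a single vertex therefore yields K_{4} as a minor, and since treewidth is minor-monotone, tw(G) ≥ tw(K_{4}) = 3. Therefore the treewidth is 3.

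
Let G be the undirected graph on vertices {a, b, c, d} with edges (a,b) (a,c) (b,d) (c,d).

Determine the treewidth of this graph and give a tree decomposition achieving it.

Every bag has size at most 3, so the width is 3 − 1 = 2 and tw(G) ≤ 2. The edges b–d–c–a–b form a cycle, so G is not a tree and its treewidth is at least 2. Therefore the treewidth is 2.

Treewidth 2.
Bags: B1 = {b, c, d}  B2 = {a, b, c}
Tree: B1–B2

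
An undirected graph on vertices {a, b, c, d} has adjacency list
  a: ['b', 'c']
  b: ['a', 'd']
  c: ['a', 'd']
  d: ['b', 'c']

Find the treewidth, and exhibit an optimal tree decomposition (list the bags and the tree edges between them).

The largest bag has 3 vertices, giving width 2; this decomposition certifies tw(G) ≤ 2. The edges d–b–a–c–d form a cycle, so G is not a tree and its treewidth is at least 2. Hence tw(G) = 2 exactly.

Treewidth 2.
Bags: B1 = {a, b, d}  B2 = {a, c, d}
Tree: B1–B2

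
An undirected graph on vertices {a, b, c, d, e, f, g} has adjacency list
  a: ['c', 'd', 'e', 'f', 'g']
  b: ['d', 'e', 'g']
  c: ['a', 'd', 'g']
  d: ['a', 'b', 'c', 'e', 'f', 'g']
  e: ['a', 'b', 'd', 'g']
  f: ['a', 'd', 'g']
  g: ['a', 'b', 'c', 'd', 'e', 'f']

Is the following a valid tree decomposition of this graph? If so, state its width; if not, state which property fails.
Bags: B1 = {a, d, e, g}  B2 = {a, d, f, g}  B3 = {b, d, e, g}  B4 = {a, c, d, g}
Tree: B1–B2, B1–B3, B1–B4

Every vertex of G appears in some bag (union = {a, b, c, d, e, f, g}); every edge is covered by a bag; and for each vertex v the set of bags containing v is connected in the bag tree. The decomposition is therefore valid. The largest bag has 4 vertices, so the width is 3.

Yes; width 3.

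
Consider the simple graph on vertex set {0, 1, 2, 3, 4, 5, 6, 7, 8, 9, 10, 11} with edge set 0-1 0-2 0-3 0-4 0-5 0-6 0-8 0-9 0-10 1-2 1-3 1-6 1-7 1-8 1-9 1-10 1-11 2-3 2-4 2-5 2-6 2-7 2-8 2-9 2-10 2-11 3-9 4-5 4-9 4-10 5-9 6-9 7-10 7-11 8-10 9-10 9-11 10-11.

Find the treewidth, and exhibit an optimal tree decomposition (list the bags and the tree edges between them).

Each bag holds 5 vertices, so the decomposition has width 4, which upper-bounds the treewidth. For the lower bound, the 5 vertices {0, 1, 2, 8, 10} are pairwise adjacent, and any tree decomposition puts a clique entirely inside one bag — forcing width ≥ 4. Hence tw(G) = 4 exactly.

Treewidth 4.
One optimal decomposition is:
Bags: B1 = {1, 2, 9, 10, 11}  B2 = {1, 2, 7, 10, 11}  B3 = {0, 1, 2, 9, 10}  B4 = {0, 1, 2, 3, 9}  B5 = {0, 1, 2, 6, 9}  B6 = {0, 2, 4, 9, 10}  B7 = {0, 1, 2, 8, 10}  B8 = {0, 2, 4, 5, 9}
Tree: B1–B2, B1–B3, B3–B4, B4–B5, B3–B6, B3–B7, B6–B8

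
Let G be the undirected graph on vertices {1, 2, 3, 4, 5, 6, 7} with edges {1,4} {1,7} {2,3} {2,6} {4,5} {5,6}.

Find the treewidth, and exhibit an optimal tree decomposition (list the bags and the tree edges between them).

Each bag holds 2 vertices, so the decomposition has width 1, which upper-bounds the treewidth. Since G has at least one edge (e.g. 3–2), it is not an edgeless graph, so tw(G) ≥ 1. Hence tw(G) = 1 exactly.

Treewidth 1.
Bags: B1 = {2, 3}  B2 = {2, 6}  B3 = {5, 6}  B4 = {4, 5}  B5 = {1, 4}  B6 = {1, 7}
Tree: B1–B2, B2–B3, B3–B4, B4–B5, B5–B6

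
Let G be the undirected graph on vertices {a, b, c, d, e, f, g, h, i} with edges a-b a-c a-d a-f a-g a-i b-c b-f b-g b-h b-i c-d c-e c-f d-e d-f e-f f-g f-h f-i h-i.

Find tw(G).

3

A width-3 tree decomposition is:
Bags: B1 = {a, c, d, f}  B2 = {a, b, c, f}  B3 = {a, b, f, i}  B4 = {c, d, e, f}  B5 = {a, b, f, g}  B6 = {b, f, h, i}
Tree: B1–B2, B2–B3, B1–B4, B2–B5, B3–B6
Every bag has size at most 4, so the width is 4 − 1 = 3 and tw(G) ≤ 3. For the lower bound, the 4 vertices {c, d, e, f} are pairwise adjacent, and any tree decomposition puts a clique entirely inside one bag — forcing width ≥ 3. Hence tw(G) = 3 exactly.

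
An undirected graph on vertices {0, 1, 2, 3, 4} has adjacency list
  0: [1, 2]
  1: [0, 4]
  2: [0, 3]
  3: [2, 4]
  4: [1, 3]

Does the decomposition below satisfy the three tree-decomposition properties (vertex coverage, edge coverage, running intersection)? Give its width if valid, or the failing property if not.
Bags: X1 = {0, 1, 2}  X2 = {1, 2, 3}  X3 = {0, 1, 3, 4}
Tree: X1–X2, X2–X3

A tree decomposition must satisfy three properties: every vertex lies in some bag; for every edge, both endpoints lie together in some bag; and for every vertex, the bags containing it form a connected subtree. Here bags containing vertex 0 are not connected in the tree, so the decomposition is invalid.

No — bags containing vertex 0 are not connected in the tree.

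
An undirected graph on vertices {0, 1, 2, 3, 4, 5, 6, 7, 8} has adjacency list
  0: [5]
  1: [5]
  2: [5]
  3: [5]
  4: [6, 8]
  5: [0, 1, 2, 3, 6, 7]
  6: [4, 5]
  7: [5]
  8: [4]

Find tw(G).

A width-1 tree decomposition is:
Bags: B1 = {0, 5}  B2 = {5, 6}  B3 = {1, 5}  B4 = {5, 7}  B5 = {2, 5}  B6 = {4, 6}  B7 = {4, 8}  B8 = {3, 5}
Tree: B1–B2, B2–B3, B2–B4, B4–B5, B2–B6, B6–B7, B5–B8
Each bag holds 2 vertices, so the decomposition has width 1, which upper-bounds the treewidth. G has an edge, so its treewidth is at least 1. Hence tw(G) = 1 exactly.

1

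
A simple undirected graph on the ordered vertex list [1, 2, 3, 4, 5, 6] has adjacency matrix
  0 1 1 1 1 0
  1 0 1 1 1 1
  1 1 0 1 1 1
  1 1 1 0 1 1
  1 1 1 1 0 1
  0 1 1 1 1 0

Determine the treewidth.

4

A width-4 tree decomposition is:
Bags: B1 = {2, 3, 4, 5, 6}  B2 = {1, 2, 3, 4, 5}
Tree: B1–B2
Every bag has size at most 5, so the width is 5 − 1 = 4 and tw(G) ≤ 4. On the other hand G contains the 5-clique {1, 2, 3, 4, 5}. A clique must lie in a single bag of any decomposition, so no decomposition can have width below 4. Combining the bounds, tw(G) = 4.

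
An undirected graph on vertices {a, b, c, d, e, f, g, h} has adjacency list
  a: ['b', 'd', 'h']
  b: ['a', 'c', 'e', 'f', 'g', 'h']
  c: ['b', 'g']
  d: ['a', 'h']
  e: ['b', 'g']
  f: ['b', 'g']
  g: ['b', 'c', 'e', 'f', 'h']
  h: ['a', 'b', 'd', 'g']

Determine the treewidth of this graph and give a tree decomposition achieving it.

The largest bag has 3 vertices, giving width 2; this decomposition certifies tw(G) ≤ 2. For the lower bound, the 3 vertices {a, d, h} are pairwise adjacent, and any tree decomposition puts a clique entirely inside one bag — forcing width ≥ 2. The upper and lower bounds meet at 2, so that is the treewidth.

Treewidth 2.
One optimal decomposition is:
Bags: B1 = {b, e, g}  B2 = {b, c, g}  B3 = {b, g, h}  B4 = {a, b, h}  B5 = {a, d, h}  B6 = {b, f, g}
Tree: B1–B2, B2–B3, B3–B4, B4–B5, B1–B6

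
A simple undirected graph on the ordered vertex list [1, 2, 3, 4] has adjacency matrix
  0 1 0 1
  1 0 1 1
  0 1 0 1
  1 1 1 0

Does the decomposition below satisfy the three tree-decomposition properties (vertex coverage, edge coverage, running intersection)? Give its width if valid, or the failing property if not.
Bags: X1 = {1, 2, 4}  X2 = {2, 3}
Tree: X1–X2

No — edge (4,3) lies in no bag.

A tree decomposition must satisfy three properties: every vertex lies in some bag; for every edge, both endpoints lie together in some bag; and for every vertex, the bags containing it form a connected subtree. Here edge (4,3) lies in no bag, so the decomposition is invalid.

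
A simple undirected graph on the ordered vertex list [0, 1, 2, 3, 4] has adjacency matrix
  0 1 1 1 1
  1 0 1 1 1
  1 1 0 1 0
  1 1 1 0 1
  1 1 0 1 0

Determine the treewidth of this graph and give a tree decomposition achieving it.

The largest bag has 4 vertices, giving width 3; this decomposition certifies tw(G) ≤ 3. Conversely, {0, 1, 2, 3} is a clique of size 4, and the vertices of any clique must share a bag in every tree decomposition; so some bag has ≥ 4 vertices and tw(G) ≥ 3. Hence tw(G) = 3 exactly.

Treewidth 3.
One such decomposition:
Bags: B1 = {0, 1, 2, 3}  B2 = {0, 1, 3, 4}
Tree: B1–B2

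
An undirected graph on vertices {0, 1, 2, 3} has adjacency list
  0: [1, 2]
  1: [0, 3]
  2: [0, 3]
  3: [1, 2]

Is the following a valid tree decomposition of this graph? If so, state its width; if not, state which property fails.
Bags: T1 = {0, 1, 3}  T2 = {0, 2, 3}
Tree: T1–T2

Yes; width 2.

Every vertex of G appears in some bag (union = {0, 1, 2, 3}); every edge is covered by a bag; and for each vertex v the set of bags containing v is connected in the bag tree. The decomposition is therefore valid. The largest bag has 3 vertices, so the width is 2.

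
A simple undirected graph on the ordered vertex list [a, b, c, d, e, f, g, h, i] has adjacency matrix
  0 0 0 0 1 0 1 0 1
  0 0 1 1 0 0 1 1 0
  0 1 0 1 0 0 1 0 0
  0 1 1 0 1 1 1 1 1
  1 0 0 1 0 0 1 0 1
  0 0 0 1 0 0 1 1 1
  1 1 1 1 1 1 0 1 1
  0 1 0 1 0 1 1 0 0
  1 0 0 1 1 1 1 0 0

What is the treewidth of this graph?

3

A width-3 tree decomposition is:
Bags: B1 = {d, f, g, h}  B2 = {d, f, g, i}  B3 = {d, e, g, i}  B4 = {a, e, g, i}  B5 = {b, d, g, h}  B6 = {b, c, d, g}
Tree: B1–B2, B2–B3, B3–B4, B1–B5, B5–B6
The largest bag has 4 vertices, giving width 3; this decomposition certifies tw(G) ≤ 3. For the lower bound, the 4 vertices {d, e, g, i} are pairwise adjacent, and any tree decomposition puts a clique entirely inside one bag — forcing width ≥ 3. Hence tw(G) = 3 exactly.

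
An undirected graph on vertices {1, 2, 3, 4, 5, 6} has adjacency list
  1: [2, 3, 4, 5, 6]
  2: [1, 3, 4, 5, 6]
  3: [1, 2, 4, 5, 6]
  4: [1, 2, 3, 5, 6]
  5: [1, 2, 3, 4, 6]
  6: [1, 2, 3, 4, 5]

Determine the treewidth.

5

A width-5 tree decomposition is:
Bags: B1 = {1, 2, 3, 4, 5, 6}
Tree: (single bag)
A single bag containing all 6 vertices is trivially a valid decomposition of width 5. On the other hand G contains the 6-clique {1, 2, 3, 4, 5, 6}. A clique must lie in a single bag of any decomposition, so no decomposition can have width below 5. The upper and lower bounds meet at 5, so that is the treewidth.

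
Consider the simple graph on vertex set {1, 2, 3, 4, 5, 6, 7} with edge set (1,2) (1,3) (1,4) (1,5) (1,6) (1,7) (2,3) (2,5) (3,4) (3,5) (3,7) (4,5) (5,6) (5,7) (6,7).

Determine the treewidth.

3

A width-3 tree decomposition is:
Bags: B1 = {1, 2, 3, 5}  B2 = {1, 3, 5, 7}  B3 = {1, 5, 6, 7}  B4 = {1, 3, 4, 5}
Tree: B1–B2, B2–B3, B2–B4
Every bag has size at most 4, so the width is 4 − 1 = 3 and tw(G) ≤ 3. On the other hand G contains the 4-clique {1, 2, 3, 5}. A clique must lie in a single bag of any decomposition, so no decomposition can have width below 3. The upper and lower bounds meet at 3, so that is the treewidth.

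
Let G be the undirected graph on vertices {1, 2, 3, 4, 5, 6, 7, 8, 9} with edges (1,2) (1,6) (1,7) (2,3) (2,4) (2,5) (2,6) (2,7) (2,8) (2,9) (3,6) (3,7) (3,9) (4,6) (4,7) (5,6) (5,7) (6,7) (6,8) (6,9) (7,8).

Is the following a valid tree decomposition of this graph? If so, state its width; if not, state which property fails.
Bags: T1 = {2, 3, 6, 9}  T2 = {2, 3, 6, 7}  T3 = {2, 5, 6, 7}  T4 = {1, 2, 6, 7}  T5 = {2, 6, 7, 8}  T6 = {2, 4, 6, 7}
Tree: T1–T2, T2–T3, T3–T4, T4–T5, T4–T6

Yes; width 3.

Checking the three conditions: (i) the bags cover all of {1, 2, 3, 4, 5, 6, 7, 8, 9}; (ii) for each edge, some bag contains both endpoints; (iii) the bags containing any fixed vertex form a subtree. All hold, so the decomposition is valid with width 4 − 1 = 3.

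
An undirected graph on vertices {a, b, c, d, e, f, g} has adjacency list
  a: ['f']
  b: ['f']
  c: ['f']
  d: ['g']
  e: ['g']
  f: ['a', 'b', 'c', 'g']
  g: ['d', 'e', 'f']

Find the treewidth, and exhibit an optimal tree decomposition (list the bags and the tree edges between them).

The largest bag has 2 vertices, giving width 1; this decomposition certifies tw(G) ≤ 1. G has an edge, so its treewidth is at least 1. Hence tw(G) = 1 exactly.

Treewidth 1.
Bags: B1 = {d, g}  B2 = {f, g}  B3 = {c, f}  B4 = {b, f}  B5 = {e, g}  B6 = {a, f}
Tree: B1–B2, B2–B3, B3–B4, B2–B5, B4–B6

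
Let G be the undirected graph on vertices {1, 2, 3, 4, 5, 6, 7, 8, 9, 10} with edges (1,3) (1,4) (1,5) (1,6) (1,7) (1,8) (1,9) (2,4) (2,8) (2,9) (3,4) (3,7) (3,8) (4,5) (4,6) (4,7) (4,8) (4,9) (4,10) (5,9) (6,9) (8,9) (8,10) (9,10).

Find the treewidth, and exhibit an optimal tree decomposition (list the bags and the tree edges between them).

Every bag has size at most 4, so the width is 4 − 1 = 3 and tw(G) ≤ 3. For the lower bound, the 4 vertices {1, 4, 8, 9} are pairwise adjacent, and any tree decomposition puts a clique entirely inside one bag — forcing width ≥ 3. Therefore the treewidth is 3.

Treewidth 3.
Bags: B1 = {1, 4, 8, 9}  B2 = {4, 8, 9, 10}  B3 = {1, 4, 6, 9}  B4 = {1, 4, 5, 9}  B5 = {2, 4, 8, 9}  B6 = {1, 3, 4, 8}  B7 = {1, 3, 4, 7}
Tree: B1–B2, B1–B3, B3–B4, B2–B5, B1–B6, B6–B7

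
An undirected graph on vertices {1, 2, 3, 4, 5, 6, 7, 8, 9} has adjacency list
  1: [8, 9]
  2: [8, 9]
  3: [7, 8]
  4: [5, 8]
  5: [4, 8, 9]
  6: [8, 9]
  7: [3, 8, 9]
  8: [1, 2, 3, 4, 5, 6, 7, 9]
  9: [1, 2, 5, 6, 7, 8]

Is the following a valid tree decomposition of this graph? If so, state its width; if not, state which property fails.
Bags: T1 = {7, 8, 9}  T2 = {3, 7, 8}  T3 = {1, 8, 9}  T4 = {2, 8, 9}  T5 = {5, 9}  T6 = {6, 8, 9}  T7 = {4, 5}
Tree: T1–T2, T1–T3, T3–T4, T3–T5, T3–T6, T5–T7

No — edge (8,5) lies in no bag.

A tree decomposition must satisfy three properties: every vertex lies in some bag; for every edge, both endpoints lie together in some bag; and for every vertex, the bags containing it form a connected subtree. Here edge (8,5) lies in no bag, so the decomposition is invalid.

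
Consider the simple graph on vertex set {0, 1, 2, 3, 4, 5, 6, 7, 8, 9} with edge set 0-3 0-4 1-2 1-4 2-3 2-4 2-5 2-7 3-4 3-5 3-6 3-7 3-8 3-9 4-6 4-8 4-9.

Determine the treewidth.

A width-2 tree decomposition is:
Bags: B1 = {2, 3, 4}  B2 = {3, 4, 8}  B3 = {1, 2, 4}  B4 = {2, 3, 5}  B5 = {3, 4, 9}  B6 = {3, 4, 6}  B7 = {2, 3, 7}  B8 = {0, 3, 4}
Tree: B1–B2, B1–B3, B1–B4, B1–B5, B1–B6, B1–B7, B1–B8
The largest bag has 3 vertices, giving width 2; this decomposition certifies tw(G) ≤ 2. Conversely, {1, 2, 4} is a clique of size 3, and the vertices of any clique must share a bag in every tree decomposition; so some bag has ≥ 3 vertices and tw(G) ≥ 2. Hence tw(G) = 2 exactly.

2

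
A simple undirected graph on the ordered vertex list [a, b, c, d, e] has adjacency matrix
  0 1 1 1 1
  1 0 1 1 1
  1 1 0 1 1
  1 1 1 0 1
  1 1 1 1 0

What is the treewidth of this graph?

A width-4 tree decomposition is:
Bags: B1 = {a, b, c, d, e}
Tree: (single bag)
A single bag containing all 5 vertices is trivially a valid decomposition of width 4. For the lower bound, the 5 vertices {a, b, c, d, e} are pairwise adjacent, and any tree decomposition puts a clique entirely inside one bag — forcing width ≥ 4. Combining the bounds, tw(G) = 4.

4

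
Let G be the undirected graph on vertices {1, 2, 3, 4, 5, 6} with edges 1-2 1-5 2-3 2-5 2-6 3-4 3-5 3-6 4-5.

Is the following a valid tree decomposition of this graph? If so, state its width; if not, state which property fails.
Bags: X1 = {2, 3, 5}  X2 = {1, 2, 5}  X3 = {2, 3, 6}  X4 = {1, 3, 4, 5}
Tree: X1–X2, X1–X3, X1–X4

No — bags containing vertex 1 are not connected in the tree.

A tree decomposition must satisfy three properties: every vertex lies in some bag; for every edge, both endpoints lie together in some bag; and for every vertex, the bags containing it form a connected subtree. Here bags containing vertex 1 are not connected in the tree, so the decomposition is invalid.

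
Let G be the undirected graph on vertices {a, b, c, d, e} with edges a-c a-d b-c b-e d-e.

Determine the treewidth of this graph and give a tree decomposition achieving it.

Treewidth 2.
One such decomposition:
Bags: B1 = {a, d, e}  B2 = {a, b, e}  B3 = {a, b, c}
Tree: B1–B2, B2–B3

The largest bag has 3 vertices, giving width 2; this decomposition certifies tw(G) ≤ 2. The edges a–d–e–b–c–a form a cycle, so G is not a tree and its treewidth is at least 2. Therefore the treewidth is 2.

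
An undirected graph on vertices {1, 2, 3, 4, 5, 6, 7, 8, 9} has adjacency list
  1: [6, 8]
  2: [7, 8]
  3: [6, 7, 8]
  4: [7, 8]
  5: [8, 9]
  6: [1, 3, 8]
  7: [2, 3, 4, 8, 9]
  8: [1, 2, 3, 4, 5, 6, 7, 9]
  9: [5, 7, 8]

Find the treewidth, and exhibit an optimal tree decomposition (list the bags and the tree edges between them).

Treewidth 2.
Bags: B1 = {7, 8, 9}  B2 = {3, 7, 8}  B3 = {5, 8, 9}  B4 = {4, 7, 8}  B5 = {3, 6, 8}  B6 = {1, 6, 8}  B7 = {2, 7, 8}
Tree: B1–B2, B1–B3, B2–B4, B2–B5, B5–B6, B2–B7

The largest bag has 3 vertices, giving width 2; this decomposition certifies tw(G) ≤ 2. On the other hand G contains the 3-clique {1, 6, 8}. A clique must lie in a single bag of any decomposition, so no decomposition can have width below 2. The upper and lower bounds meet at 2, so that is the treewidth.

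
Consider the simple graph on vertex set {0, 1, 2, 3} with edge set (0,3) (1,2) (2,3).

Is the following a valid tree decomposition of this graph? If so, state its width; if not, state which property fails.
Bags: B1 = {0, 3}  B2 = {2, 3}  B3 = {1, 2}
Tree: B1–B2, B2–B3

Yes; width 1.

Every vertex of G appears in some bag (union = {0, 1, 2, 3}); every edge is covered by a bag; and for each vertex v the set of bags containing v is connected in the bag tree. The decomposition is therefore valid. The largest bag has 2 vertices, so the width is 1.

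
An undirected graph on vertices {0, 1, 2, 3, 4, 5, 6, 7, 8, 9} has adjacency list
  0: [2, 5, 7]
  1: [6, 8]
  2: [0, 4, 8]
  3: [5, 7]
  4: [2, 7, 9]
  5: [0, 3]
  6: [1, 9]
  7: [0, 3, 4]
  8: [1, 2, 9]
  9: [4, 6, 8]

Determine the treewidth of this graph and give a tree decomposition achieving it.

The largest bag has 3 vertices, giving width 2; this decomposition certifies tw(G) ≤ 2. The edges 3–5–0–7–3 form a cycle, so G is not a tree and its treewidth is at least 2. Combining the bounds, tw(G) = 2.

Treewidth 2.
One such decomposition:
Bags: B1 = {3, 5, 7}  B2 = {0, 5, 7}  B3 = {0, 4, 7}  B4 = {0, 2, 4}  B5 = {2, 4, 9}  B6 = {2, 8, 9}  B7 = {6, 8, 9}  B8 = {1, 6, 8}
Tree: B1–B2, B2–B3, B3–B4, B4–B5, B5–B6, B6–B7, B7–B8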